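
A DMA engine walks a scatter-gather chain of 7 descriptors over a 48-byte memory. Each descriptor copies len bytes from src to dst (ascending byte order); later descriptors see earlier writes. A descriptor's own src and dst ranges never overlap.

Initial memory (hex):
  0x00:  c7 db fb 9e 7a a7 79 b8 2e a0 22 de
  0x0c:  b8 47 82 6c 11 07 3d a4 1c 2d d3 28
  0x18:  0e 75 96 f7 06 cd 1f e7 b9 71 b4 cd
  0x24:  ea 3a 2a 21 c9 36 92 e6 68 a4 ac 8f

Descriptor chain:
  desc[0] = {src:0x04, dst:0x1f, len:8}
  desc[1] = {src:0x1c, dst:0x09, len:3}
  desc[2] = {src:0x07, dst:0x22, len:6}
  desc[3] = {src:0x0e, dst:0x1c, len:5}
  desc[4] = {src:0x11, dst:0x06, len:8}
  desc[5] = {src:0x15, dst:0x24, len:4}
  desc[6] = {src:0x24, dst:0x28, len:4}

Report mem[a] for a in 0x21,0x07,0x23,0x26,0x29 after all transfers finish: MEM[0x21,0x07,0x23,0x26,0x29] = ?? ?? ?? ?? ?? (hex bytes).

MEM[0x21,0x07,0x23,0x26,0x29] = 79 3d 2e 28 d3

[0] 0x04->0x1f len=8 : 7a a7 79 b8 2e a0 22 de
[1] 0x1c->0x09 len=3 : 06 cd 1f
[2] 0x07->0x22 len=6 : b8 2e 06 cd 1f b8
[3] 0x0e->0x1c len=5 : 82 6c 11 07 3d
[4] 0x11->0x06 len=8 : 07 3d a4 1c 2d d3 28 0e
[5] 0x15->0x24 len=4 : 2d d3 28 0e
[6] 0x24->0x28 len=4 : 2d d3 28 0e
query mem[0x21]=0x79, mem[0x07]=0x3d, mem[0x23]=0x2e, mem[0x26]=0x28, mem[0x29]=0xd3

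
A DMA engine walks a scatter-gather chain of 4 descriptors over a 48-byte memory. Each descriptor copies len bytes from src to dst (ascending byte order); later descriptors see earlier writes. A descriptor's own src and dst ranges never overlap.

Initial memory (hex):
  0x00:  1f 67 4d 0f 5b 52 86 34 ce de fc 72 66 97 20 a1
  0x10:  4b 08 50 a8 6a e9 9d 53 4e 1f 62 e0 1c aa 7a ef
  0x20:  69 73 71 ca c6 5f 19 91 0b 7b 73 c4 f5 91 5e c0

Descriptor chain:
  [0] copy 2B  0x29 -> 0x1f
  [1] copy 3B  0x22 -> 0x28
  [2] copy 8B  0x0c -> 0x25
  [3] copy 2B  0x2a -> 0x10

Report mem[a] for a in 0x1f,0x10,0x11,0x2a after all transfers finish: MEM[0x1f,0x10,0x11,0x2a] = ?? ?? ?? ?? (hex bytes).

MEM[0x1f,0x10,0x11,0x2a] = 7b 08 50 08

#0 dst[0x1f+2] := {0x7b,0x73}
#1 dst[0x28+3] := {0x71,0xca,0xc6}
#2 dst[0x25+8] := {0x66,0x97,0x20,0xa1,0x4b,0x08,0x50,0xa8}
#3 dst[0x10+2] := {0x08,0x50}
query mem[0x1f]=0x7b, mem[0x10]=0x08, mem[0x11]=0x50, mem[0x2a]=0x08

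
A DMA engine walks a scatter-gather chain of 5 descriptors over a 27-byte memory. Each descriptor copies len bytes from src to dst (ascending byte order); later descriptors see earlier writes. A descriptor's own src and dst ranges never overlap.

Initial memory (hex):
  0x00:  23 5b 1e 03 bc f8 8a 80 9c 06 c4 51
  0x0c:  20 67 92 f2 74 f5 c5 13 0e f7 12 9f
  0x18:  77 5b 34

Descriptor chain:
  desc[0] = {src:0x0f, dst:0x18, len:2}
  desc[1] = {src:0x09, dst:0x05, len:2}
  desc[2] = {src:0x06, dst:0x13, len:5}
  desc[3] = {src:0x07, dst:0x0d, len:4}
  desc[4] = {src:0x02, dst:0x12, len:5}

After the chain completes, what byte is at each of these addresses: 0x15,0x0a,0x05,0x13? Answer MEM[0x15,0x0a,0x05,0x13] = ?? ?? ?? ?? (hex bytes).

MEM[0x15,0x0a,0x05,0x13] = 06 c4 06 03

#0 dst[0x18+2] := {0xf2,0x74}
#1 dst[0x05+2] := {0x06,0xc4}
#2 dst[0x13+5] := {0xc4,0x80,0x9c,0x06,0xc4}
#3 dst[0x0d+4] := {0x80,0x9c,0x06,0xc4}
#4 dst[0x12+5] := {0x1e,0x03,0xbc,0x06,0xc4}
query mem[0x15]=0x06, mem[0x0a]=0xc4, mem[0x05]=0x06, mem[0x13]=0x03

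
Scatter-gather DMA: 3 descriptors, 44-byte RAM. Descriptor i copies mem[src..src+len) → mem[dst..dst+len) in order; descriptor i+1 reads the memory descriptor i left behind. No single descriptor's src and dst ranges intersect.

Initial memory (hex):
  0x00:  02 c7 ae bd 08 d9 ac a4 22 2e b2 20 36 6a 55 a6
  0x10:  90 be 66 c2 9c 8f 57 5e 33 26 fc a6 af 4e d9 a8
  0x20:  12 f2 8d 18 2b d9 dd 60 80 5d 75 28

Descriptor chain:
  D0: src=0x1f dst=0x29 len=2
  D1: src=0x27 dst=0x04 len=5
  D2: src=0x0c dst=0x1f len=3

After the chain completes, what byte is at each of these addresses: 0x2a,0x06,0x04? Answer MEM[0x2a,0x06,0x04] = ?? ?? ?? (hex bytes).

#0 dst[0x29+2] := {0xa8,0x12}
#1 dst[0x04+5] := {0x60,0x80,0xa8,0x12,0x28}
#2 dst[0x1f+3] := {0x36,0x6a,0x55}
query mem[0x2a]=0x12, mem[0x06]=0xa8, mem[0x04]=0x60

MEM[0x2a,0x06,0x04] = 12 a8 60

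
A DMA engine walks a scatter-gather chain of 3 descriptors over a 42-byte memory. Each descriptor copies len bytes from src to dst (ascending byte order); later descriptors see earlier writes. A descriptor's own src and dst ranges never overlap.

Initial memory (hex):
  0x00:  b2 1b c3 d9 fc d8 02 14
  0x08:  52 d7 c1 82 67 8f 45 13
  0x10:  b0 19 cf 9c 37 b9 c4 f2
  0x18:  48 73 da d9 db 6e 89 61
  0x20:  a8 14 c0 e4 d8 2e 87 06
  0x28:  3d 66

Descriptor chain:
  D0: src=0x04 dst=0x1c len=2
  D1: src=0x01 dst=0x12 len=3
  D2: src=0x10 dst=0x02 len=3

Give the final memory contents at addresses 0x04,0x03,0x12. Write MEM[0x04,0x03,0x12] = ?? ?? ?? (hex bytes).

MEM[0x04,0x03,0x12] = 1b 19 1b

  after D0: wrote 2B at 0x1c = fcd8
  after D1: wrote 3B at 0x12 = 1bc3d9
  after D2: wrote 3B at 0x02 = b0191b
query mem[0x04]=0x1b, mem[0x03]=0x19, mem[0x12]=0x1b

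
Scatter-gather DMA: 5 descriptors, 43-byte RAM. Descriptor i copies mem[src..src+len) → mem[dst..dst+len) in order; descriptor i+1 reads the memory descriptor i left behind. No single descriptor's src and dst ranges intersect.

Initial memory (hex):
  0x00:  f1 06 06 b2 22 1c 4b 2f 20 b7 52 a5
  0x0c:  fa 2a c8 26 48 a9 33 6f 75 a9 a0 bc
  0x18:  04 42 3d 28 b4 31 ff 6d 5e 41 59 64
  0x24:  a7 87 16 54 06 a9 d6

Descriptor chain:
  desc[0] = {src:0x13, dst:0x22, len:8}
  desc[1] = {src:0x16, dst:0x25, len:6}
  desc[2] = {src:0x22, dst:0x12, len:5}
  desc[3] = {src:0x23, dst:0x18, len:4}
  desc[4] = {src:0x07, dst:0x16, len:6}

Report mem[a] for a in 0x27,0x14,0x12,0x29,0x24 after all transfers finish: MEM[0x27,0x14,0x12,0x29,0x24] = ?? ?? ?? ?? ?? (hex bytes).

D0: mem[0x22..0x29] <- [6f 75 a9 a0 bc 04 42 3d]
D1: mem[0x25..0x2a] <- [a0 bc 04 42 3d 28]
D2: mem[0x12..0x16] <- [6f 75 a9 a0 bc]
D3: mem[0x18..0x1b] <- [75 a9 a0 bc]
D4: mem[0x16..0x1b] <- [2f 20 b7 52 a5 fa]
query mem[0x27]=0x04, mem[0x14]=0xa9, mem[0x12]=0x6f, mem[0x29]=0x3d, mem[0x24]=0xa9

MEM[0x27,0x14,0x12,0x29,0x24] = 04 a9 6f 3d a9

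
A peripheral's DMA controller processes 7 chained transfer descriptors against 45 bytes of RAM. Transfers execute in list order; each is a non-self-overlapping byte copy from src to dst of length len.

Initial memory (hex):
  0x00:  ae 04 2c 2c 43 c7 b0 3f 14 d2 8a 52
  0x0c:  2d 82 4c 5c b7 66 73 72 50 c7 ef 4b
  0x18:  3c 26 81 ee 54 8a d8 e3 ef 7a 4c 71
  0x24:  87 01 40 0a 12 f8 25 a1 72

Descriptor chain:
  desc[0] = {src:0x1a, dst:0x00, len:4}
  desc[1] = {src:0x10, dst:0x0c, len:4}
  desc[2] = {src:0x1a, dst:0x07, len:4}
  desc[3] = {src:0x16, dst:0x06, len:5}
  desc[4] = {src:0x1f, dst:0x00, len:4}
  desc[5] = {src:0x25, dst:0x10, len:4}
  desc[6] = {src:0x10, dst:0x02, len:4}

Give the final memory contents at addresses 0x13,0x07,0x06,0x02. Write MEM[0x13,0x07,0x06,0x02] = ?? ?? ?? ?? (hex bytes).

MEM[0x13,0x07,0x06,0x02] = 12 4b ef 01

[0] 0x1a->0x00 len=4 : 81 ee 54 8a
[1] 0x10->0x0c len=4 : b7 66 73 72
[2] 0x1a->0x07 len=4 : 81 ee 54 8a
[3] 0x16->0x06 len=5 : ef 4b 3c 26 81
[4] 0x1f->0x00 len=4 : e3 ef 7a 4c
[5] 0x25->0x10 len=4 : 01 40 0a 12
[6] 0x10->0x02 len=4 : 01 40 0a 12
query mem[0x13]=0x12, mem[0x07]=0x4b, mem[0x06]=0xef, mem[0x02]=0x01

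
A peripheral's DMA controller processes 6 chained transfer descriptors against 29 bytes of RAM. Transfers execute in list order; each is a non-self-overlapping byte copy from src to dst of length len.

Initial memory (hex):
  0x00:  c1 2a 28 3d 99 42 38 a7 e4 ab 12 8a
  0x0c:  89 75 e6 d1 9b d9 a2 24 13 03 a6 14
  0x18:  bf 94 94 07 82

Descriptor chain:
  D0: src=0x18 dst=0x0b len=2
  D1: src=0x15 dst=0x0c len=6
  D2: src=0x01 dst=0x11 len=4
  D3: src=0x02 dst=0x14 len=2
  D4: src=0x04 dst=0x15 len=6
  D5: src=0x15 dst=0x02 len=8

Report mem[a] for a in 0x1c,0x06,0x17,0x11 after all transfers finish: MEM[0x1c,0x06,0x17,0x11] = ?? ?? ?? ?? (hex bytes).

MEM[0x1c,0x06,0x17,0x11] = 82 e4 38 2a

[0] 0x18->0x0b len=2 : bf 94
[1] 0x15->0x0c len=6 : 03 a6 14 bf 94 94
[2] 0x01->0x11 len=4 : 2a 28 3d 99
[3] 0x02->0x14 len=2 : 28 3d
[4] 0x04->0x15 len=6 : 99 42 38 a7 e4 ab
[5] 0x15->0x02 len=8 : 99 42 38 a7 e4 ab 07 82
query mem[0x1c]=0x82, mem[0x06]=0xe4, mem[0x17]=0x38, mem[0x11]=0x2a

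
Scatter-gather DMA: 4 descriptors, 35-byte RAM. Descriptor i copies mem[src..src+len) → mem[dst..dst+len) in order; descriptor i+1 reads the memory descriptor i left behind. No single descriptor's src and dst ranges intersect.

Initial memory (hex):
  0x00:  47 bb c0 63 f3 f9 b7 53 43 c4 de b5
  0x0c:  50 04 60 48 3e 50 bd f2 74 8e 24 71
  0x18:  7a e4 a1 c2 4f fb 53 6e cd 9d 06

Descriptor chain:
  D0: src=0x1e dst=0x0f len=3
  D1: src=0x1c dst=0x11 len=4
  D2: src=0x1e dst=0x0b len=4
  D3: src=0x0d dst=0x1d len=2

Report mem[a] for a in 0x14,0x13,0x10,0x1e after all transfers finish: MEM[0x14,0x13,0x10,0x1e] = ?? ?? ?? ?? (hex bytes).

MEM[0x14,0x13,0x10,0x1e] = 6e 53 6e 9d

[0] 0x1e->0x0f len=3 : 53 6e cd
[1] 0x1c->0x11 len=4 : 4f fb 53 6e
[2] 0x1e->0x0b len=4 : 53 6e cd 9d
[3] 0x0d->0x1d len=2 : cd 9d
query mem[0x14]=0x6e, mem[0x13]=0x53, mem[0x10]=0x6e, mem[0x1e]=0x9d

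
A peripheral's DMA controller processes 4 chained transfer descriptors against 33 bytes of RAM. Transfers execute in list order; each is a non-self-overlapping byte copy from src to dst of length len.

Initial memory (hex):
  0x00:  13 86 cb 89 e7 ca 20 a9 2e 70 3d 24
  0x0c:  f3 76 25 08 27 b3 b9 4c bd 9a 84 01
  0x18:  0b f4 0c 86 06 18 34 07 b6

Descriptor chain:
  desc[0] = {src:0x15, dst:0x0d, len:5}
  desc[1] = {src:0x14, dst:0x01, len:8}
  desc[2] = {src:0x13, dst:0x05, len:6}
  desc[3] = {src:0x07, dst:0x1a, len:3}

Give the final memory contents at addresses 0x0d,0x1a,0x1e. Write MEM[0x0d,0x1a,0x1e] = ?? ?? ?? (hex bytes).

MEM[0x0d,0x1a,0x1e] = 9a 9a 34

[0] 0x15->0x0d len=5 : 9a 84 01 0b f4
[1] 0x14->0x01 len=8 : bd 9a 84 01 0b f4 0c 86
[2] 0x13->0x05 len=6 : 4c bd 9a 84 01 0b
[3] 0x07->0x1a len=3 : 9a 84 01
query mem[0x0d]=0x9a, mem[0x1a]=0x9a, mem[0x1e]=0x34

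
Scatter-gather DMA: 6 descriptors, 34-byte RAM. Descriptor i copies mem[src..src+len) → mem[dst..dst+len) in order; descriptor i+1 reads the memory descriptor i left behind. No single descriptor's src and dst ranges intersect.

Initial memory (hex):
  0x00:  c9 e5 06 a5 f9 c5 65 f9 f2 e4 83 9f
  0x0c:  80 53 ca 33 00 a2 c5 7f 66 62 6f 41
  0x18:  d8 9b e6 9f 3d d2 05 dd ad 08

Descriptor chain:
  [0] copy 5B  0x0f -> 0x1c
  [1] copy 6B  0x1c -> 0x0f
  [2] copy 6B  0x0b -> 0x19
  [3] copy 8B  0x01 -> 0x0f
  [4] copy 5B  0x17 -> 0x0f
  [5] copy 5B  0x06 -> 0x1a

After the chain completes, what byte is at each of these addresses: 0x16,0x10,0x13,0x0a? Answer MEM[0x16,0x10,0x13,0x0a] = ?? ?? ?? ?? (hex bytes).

MEM[0x16,0x10,0x13,0x0a] = f2 d8 53 83

#0 dst[0x1c+5] := {0x33,0x00,0xa2,0xc5,0x7f}
#1 dst[0x0f+6] := {0x33,0x00,0xa2,0xc5,0x7f,0x08}
#2 dst[0x19+6] := {0x9f,0x80,0x53,0xca,0x33,0x00}
#3 dst[0x0f+8] := {0xe5,0x06,0xa5,0xf9,0xc5,0x65,0xf9,0xf2}
#4 dst[0x0f+5] := {0x41,0xd8,0x9f,0x80,0x53}
#5 dst[0x1a+5] := {0x65,0xf9,0xf2,0xe4,0x83}
query mem[0x16]=0xf2, mem[0x10]=0xd8, mem[0x13]=0x53, mem[0x0a]=0x83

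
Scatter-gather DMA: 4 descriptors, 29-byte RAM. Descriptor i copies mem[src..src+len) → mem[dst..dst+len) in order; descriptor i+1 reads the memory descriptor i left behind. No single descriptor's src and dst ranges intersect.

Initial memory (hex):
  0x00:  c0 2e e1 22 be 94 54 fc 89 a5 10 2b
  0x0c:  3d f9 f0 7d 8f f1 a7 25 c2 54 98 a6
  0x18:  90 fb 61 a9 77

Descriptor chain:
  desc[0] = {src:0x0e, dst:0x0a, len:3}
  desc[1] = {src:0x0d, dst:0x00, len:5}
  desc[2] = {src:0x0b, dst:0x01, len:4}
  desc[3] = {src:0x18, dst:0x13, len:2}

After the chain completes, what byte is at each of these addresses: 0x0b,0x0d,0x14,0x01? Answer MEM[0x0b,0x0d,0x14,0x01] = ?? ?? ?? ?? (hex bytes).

MEM[0x0b,0x0d,0x14,0x01] = 7d f9 fb 7d

D0: mem[0x0a..0x0c] <- [f0 7d 8f]
D1: mem[0x00..0x04] <- [f9 f0 7d 8f f1]
D2: mem[0x01..0x04] <- [7d 8f f9 f0]
D3: mem[0x13..0x14] <- [90 fb]
query mem[0x0b]=0x7d, mem[0x0d]=0xf9, mem[0x14]=0xfb, mem[0x01]=0x7d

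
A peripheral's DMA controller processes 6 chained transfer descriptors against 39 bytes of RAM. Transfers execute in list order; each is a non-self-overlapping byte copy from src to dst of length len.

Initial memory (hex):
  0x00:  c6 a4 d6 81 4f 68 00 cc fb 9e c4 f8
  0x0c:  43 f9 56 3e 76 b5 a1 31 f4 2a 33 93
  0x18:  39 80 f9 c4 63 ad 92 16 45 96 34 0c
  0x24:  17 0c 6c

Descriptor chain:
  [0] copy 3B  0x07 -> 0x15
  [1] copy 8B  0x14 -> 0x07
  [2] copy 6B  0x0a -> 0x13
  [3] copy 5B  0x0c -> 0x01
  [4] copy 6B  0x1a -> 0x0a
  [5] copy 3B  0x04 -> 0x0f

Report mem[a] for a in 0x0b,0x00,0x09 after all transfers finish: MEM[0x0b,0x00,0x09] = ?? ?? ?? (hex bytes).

MEM[0x0b,0x00,0x09] = c4 c6 fb

[0] 0x07->0x15 len=3 : cc fb 9e
[1] 0x14->0x07 len=8 : f4 cc fb 9e 39 80 f9 c4
[2] 0x0a->0x13 len=6 : 9e 39 80 f9 c4 3e
[3] 0x0c->0x01 len=5 : 80 f9 c4 3e 76
[4] 0x1a->0x0a len=6 : f9 c4 63 ad 92 16
[5] 0x04->0x0f len=3 : 3e 76 00
query mem[0x0b]=0xc4, mem[0x00]=0xc6, mem[0x09]=0xfb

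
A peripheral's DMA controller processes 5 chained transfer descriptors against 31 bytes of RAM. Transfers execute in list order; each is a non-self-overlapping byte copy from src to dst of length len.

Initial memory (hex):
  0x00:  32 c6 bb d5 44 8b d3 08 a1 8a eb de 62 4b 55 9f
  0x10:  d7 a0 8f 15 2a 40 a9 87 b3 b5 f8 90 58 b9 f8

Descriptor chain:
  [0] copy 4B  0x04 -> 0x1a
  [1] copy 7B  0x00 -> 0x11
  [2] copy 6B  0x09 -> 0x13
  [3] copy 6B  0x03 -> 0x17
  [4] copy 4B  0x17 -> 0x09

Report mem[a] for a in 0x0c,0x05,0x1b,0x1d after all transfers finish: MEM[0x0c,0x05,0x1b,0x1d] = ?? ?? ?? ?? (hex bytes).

  after D0: wrote 4B at 0x1a = 448bd308
  after D1: wrote 7B at 0x11 = 32c6bbd5448bd3
  after D2: wrote 6B at 0x13 = 8aebde624b55
  after D3: wrote 6B at 0x17 = d5448bd308a1
  after D4: wrote 4B at 0x09 = d5448bd3
query mem[0x0c]=0xd3, mem[0x05]=0x8b, mem[0x1b]=0x08, mem[0x1d]=0x08

MEM[0x0c,0x05,0x1b,0x1d] = d3 8b 08 08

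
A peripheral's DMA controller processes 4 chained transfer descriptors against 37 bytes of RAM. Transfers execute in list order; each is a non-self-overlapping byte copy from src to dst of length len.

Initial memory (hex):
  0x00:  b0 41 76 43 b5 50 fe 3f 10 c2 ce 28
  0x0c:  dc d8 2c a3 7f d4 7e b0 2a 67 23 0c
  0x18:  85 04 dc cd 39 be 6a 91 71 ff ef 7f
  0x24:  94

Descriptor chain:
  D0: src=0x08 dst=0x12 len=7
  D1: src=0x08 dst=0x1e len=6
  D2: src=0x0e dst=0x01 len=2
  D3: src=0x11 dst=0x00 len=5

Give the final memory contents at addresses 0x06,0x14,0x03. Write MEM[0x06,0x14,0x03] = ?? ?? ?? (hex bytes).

D0: mem[0x12..0x18] <- [10 c2 ce 28 dc d8 2c]
D1: mem[0x1e..0x23] <- [10 c2 ce 28 dc d8]
D2: mem[0x01..0x02] <- [2c a3]
D3: mem[0x00..0x04] <- [d4 10 c2 ce 28]
query mem[0x06]=0xfe, mem[0x14]=0xce, mem[0x03]=0xce

MEM[0x06,0x14,0x03] = fe ce ce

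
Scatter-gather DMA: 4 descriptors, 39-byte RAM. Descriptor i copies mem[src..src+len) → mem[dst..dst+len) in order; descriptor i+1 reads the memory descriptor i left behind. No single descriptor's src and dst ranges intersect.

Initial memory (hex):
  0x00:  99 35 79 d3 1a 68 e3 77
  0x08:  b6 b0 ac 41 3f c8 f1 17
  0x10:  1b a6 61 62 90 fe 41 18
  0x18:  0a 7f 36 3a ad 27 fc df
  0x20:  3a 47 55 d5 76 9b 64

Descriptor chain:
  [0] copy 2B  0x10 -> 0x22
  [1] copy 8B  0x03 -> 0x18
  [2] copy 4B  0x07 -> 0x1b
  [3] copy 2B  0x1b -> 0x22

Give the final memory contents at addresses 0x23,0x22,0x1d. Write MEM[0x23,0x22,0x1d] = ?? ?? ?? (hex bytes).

MEM[0x23,0x22,0x1d] = b6 77 b0

[0] 0x10->0x22 len=2 : 1b a6
[1] 0x03->0x18 len=8 : d3 1a 68 e3 77 b6 b0 ac
[2] 0x07->0x1b len=4 : 77 b6 b0 ac
[3] 0x1b->0x22 len=2 : 77 b6
query mem[0x23]=0xb6, mem[0x22]=0x77, mem[0x1d]=0xb0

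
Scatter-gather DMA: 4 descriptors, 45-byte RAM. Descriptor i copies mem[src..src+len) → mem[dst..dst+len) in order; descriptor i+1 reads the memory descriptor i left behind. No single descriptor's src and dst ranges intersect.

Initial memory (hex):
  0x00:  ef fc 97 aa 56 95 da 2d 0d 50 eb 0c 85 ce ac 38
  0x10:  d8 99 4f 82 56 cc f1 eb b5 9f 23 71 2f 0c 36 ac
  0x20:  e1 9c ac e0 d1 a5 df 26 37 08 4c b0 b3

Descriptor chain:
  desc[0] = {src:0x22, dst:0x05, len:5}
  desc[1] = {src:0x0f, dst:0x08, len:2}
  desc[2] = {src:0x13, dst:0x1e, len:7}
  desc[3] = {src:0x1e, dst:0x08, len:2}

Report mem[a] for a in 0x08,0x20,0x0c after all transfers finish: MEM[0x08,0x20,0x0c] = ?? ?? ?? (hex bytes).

MEM[0x08,0x20,0x0c] = 82 cc 85

[0] 0x22->0x05 len=5 : ac e0 d1 a5 df
[1] 0x0f->0x08 len=2 : 38 d8
[2] 0x13->0x1e len=7 : 82 56 cc f1 eb b5 9f
[3] 0x1e->0x08 len=2 : 82 56
query mem[0x08]=0x82, mem[0x20]=0xcc, mem[0x0c]=0x85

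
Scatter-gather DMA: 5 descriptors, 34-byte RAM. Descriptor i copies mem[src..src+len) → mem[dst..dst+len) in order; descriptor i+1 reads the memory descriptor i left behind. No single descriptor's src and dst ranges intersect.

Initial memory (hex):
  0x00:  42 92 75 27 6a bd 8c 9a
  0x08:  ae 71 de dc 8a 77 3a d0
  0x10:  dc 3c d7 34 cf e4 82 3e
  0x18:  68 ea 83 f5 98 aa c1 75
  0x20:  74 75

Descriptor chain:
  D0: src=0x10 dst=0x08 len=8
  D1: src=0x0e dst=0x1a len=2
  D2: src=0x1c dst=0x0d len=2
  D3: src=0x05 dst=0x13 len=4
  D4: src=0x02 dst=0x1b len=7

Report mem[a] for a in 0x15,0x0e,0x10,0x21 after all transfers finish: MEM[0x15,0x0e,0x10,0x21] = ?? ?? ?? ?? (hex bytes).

#0 dst[0x08+8] := {0xdc,0x3c,0xd7,0x34,0xcf,0xe4,0x82,0x3e}
#1 dst[0x1a+2] := {0x82,0x3e}
#2 dst[0x0d+2] := {0x98,0xaa}
#3 dst[0x13+4] := {0xbd,0x8c,0x9a,0xdc}
#4 dst[0x1b+7] := {0x75,0x27,0x6a,0xbd,0x8c,0x9a,0xdc}
query mem[0x15]=0x9a, mem[0x0e]=0xaa, mem[0x10]=0xdc, mem[0x21]=0xdc

MEM[0x15,0x0e,0x10,0x21] = 9a aa dc dc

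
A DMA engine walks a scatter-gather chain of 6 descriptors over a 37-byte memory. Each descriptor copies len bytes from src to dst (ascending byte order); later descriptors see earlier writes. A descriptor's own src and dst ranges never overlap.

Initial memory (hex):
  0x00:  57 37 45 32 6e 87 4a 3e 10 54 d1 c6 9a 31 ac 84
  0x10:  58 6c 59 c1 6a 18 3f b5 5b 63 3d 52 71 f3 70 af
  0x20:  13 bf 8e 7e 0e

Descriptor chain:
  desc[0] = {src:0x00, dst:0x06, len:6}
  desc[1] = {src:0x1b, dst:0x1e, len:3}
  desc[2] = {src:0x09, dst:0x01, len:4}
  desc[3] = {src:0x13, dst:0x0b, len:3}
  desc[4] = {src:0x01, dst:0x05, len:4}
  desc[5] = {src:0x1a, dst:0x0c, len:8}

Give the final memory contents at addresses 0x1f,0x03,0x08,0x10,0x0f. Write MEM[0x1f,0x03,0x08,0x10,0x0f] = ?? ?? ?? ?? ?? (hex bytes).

MEM[0x1f,0x03,0x08,0x10,0x0f] = 71 87 9a 52 f3

[0] 0x00->0x06 len=6 : 57 37 45 32 6e 87
[1] 0x1b->0x1e len=3 : 52 71 f3
[2] 0x09->0x01 len=4 : 32 6e 87 9a
[3] 0x13->0x0b len=3 : c1 6a 18
[4] 0x01->0x05 len=4 : 32 6e 87 9a
[5] 0x1a->0x0c len=8 : 3d 52 71 f3 52 71 f3 bf
query mem[0x1f]=0x71, mem[0x03]=0x87, mem[0x08]=0x9a, mem[0x10]=0x52, mem[0x0f]=0xf3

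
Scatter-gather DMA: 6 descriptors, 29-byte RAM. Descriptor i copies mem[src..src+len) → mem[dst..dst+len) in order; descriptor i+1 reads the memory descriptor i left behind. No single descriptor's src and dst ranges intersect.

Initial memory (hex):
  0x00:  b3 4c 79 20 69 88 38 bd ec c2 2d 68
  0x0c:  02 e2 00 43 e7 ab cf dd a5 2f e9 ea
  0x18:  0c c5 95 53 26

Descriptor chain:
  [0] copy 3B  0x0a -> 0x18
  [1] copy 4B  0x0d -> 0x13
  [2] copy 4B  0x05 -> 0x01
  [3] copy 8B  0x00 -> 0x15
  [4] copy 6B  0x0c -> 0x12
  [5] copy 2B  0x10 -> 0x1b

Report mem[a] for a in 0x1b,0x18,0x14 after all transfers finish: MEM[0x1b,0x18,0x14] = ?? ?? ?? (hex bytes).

D0: mem[0x18..0x1a] <- [2d 68 02]
D1: mem[0x13..0x16] <- [e2 00 43 e7]
D2: mem[0x01..0x04] <- [88 38 bd ec]
D3: mem[0x15..0x1c] <- [b3 88 38 bd ec 88 38 bd]
D4: mem[0x12..0x17] <- [02 e2 00 43 e7 ab]
D5: mem[0x1b..0x1c] <- [e7 ab]
query mem[0x1b]=0xe7, mem[0x18]=0xbd, mem[0x14]=0x00

MEM[0x1b,0x18,0x14] = e7 bd 00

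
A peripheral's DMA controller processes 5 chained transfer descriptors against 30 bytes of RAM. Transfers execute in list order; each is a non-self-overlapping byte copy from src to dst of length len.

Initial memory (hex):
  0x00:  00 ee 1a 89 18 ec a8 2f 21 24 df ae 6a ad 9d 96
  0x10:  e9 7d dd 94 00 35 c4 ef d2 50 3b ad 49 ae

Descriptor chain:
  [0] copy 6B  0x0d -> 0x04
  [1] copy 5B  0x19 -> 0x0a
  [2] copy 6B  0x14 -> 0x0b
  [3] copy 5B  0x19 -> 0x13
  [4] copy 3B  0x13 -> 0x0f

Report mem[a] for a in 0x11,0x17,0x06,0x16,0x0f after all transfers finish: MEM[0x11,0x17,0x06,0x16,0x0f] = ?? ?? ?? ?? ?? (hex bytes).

MEM[0x11,0x17,0x06,0x16,0x0f] = ad ae 96 49 50

D0: mem[0x04..0x09] <- [ad 9d 96 e9 7d dd]
D1: mem[0x0a..0x0e] <- [50 3b ad 49 ae]
D2: mem[0x0b..0x10] <- [00 35 c4 ef d2 50]
D3: mem[0x13..0x17] <- [50 3b ad 49 ae]
D4: mem[0x0f..0x11] <- [50 3b ad]
query mem[0x11]=0xad, mem[0x17]=0xae, mem[0x06]=0x96, mem[0x16]=0x49, mem[0x0f]=0x50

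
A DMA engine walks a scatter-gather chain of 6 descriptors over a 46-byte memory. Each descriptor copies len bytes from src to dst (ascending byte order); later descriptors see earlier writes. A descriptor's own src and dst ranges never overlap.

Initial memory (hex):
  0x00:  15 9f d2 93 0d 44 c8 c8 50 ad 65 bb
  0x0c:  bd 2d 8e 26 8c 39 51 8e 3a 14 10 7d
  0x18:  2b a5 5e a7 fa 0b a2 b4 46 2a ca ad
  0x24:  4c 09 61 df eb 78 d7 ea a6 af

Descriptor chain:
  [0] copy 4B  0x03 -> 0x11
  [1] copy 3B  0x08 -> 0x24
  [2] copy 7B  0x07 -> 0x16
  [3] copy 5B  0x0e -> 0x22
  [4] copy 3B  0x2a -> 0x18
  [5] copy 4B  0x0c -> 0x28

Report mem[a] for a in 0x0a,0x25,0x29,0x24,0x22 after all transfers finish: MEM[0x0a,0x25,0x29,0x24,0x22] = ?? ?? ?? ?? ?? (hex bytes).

#0 dst[0x11+4] := {0x93,0x0d,0x44,0xc8}
#1 dst[0x24+3] := {0x50,0xad,0x65}
#2 dst[0x16+7] := {0xc8,0x50,0xad,0x65,0xbb,0xbd,0x2d}
#3 dst[0x22+5] := {0x8e,0x26,0x8c,0x93,0x0d}
#4 dst[0x18+3] := {0xd7,0xea,0xa6}
#5 dst[0x28+4] := {0xbd,0x2d,0x8e,0x26}
query mem[0x0a]=0x65, mem[0x25]=0x93, mem[0x29]=0x2d, mem[0x24]=0x8c, mem[0x22]=0x8e

MEM[0x0a,0x25,0x29,0x24,0x22] = 65 93 2d 8c 8e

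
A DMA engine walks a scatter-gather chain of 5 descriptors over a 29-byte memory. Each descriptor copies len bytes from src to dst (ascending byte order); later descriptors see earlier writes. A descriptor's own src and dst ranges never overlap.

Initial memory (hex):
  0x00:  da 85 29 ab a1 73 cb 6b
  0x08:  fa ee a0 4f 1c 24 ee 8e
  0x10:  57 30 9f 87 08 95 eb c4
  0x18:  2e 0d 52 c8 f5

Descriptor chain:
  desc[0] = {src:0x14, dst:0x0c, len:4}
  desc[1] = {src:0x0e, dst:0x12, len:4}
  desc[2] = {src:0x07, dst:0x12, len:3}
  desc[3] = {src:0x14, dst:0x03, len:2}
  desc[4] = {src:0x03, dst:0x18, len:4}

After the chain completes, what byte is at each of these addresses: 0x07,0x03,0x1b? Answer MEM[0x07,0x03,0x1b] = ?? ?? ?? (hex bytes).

MEM[0x07,0x03,0x1b] = 6b ee cb

D0: mem[0x0c..0x0f] <- [08 95 eb c4]
D1: mem[0x12..0x15] <- [eb c4 57 30]
D2: mem[0x12..0x14] <- [6b fa ee]
D3: mem[0x03..0x04] <- [ee 30]
D4: mem[0x18..0x1b] <- [ee 30 73 cb]
query mem[0x07]=0x6b, mem[0x03]=0xee, mem[0x1b]=0xcb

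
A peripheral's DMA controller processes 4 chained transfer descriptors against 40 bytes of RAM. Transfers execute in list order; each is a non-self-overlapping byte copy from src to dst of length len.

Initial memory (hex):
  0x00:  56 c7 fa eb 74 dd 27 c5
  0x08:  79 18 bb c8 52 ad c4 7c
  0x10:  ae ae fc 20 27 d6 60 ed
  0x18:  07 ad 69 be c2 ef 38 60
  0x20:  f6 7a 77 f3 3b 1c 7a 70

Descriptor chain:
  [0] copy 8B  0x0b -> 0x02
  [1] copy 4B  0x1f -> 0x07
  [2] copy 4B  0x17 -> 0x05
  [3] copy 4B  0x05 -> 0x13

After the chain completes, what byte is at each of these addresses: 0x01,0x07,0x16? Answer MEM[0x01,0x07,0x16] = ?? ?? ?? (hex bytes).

[0] 0x0b->0x02 len=8 : c8 52 ad c4 7c ae ae fc
[1] 0x1f->0x07 len=4 : 60 f6 7a 77
[2] 0x17->0x05 len=4 : ed 07 ad 69
[3] 0x05->0x13 len=4 : ed 07 ad 69
query mem[0x01]=0xc7, mem[0x07]=0xad, mem[0x16]=0x69

MEM[0x01,0x07,0x16] = c7 ad 69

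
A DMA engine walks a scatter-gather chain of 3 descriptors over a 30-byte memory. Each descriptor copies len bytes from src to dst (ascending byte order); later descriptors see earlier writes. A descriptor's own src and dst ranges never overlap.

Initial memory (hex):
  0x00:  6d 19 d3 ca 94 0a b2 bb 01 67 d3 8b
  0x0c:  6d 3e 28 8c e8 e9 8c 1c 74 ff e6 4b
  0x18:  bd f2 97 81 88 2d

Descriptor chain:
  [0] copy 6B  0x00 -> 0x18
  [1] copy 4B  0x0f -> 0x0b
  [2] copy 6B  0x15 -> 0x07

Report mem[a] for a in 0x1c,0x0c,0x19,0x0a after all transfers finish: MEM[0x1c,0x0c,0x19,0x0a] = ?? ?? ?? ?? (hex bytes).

MEM[0x1c,0x0c,0x19,0x0a] = 94 d3 19 6d

  after D0: wrote 6B at 0x18 = 6d19d3ca940a
  after D1: wrote 4B at 0x0b = 8ce8e98c
  after D2: wrote 6B at 0x07 = ffe64b6d19d3
query mem[0x1c]=0x94, mem[0x0c]=0xd3, mem[0x19]=0x19, mem[0x0a]=0x6d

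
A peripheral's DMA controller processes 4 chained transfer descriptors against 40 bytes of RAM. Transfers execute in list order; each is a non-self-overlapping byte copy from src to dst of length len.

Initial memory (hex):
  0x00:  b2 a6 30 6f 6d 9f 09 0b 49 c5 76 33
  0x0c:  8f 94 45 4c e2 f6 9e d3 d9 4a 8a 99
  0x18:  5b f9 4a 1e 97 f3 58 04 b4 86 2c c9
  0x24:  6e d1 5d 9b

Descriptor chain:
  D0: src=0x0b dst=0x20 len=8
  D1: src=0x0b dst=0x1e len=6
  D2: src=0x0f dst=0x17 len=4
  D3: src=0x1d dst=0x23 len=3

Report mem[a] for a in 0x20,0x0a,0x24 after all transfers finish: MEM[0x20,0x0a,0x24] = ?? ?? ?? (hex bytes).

[0] 0x0b->0x20 len=8 : 33 8f 94 45 4c e2 f6 9e
[1] 0x0b->0x1e len=6 : 33 8f 94 45 4c e2
[2] 0x0f->0x17 len=4 : 4c e2 f6 9e
[3] 0x1d->0x23 len=3 : f3 33 8f
query mem[0x20]=0x94, mem[0x0a]=0x76, mem[0x24]=0x33

MEM[0x20,0x0a,0x24] = 94 76 33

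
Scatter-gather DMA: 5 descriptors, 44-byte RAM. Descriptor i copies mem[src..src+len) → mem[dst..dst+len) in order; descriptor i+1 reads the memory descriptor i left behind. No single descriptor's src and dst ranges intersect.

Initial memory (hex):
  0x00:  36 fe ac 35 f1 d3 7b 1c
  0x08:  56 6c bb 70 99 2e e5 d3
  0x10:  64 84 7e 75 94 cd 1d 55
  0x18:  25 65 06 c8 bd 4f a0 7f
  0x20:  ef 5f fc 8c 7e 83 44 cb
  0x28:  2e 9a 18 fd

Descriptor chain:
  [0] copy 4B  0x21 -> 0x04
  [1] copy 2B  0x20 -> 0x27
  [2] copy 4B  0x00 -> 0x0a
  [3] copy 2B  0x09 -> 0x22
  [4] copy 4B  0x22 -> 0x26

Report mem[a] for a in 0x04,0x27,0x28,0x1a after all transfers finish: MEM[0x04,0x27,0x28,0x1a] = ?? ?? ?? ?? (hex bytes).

MEM[0x04,0x27,0x28,0x1a] = 5f 36 7e 06

  after D0: wrote 4B at 0x04 = 5ffc8c7e
  after D1: wrote 2B at 0x27 = ef5f
  after D2: wrote 4B at 0x0a = 36feac35
  after D3: wrote 2B at 0x22 = 6c36
  after D4: wrote 4B at 0x26 = 6c367e83
query mem[0x04]=0x5f, mem[0x27]=0x36, mem[0x28]=0x7e, mem[0x1a]=0x06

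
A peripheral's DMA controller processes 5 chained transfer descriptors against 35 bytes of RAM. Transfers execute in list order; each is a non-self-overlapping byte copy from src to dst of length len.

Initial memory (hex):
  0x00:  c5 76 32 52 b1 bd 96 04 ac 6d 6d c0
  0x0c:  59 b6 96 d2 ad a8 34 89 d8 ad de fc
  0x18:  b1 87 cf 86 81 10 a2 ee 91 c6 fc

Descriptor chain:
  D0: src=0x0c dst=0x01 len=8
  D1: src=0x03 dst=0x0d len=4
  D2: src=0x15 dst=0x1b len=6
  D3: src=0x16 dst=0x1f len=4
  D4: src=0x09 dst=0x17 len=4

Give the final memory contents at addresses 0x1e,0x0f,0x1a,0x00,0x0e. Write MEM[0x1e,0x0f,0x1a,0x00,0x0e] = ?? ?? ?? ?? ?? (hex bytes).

  after D0: wrote 8B at 0x01 = 59b696d2ada83489
  after D1: wrote 4B at 0x0d = 96d2ada8
  after D2: wrote 6B at 0x1b = addefcb187cf
  after D3: wrote 4B at 0x1f = defcb187
  after D4: wrote 4B at 0x17 = 6d6dc059
query mem[0x1e]=0xb1, mem[0x0f]=0xad, mem[0x1a]=0x59, mem[0x00]=0xc5, mem[0x0e]=0xd2

MEM[0x1e,0x0f,0x1a,0x00,0x0e] = b1 ad 59 c5 d2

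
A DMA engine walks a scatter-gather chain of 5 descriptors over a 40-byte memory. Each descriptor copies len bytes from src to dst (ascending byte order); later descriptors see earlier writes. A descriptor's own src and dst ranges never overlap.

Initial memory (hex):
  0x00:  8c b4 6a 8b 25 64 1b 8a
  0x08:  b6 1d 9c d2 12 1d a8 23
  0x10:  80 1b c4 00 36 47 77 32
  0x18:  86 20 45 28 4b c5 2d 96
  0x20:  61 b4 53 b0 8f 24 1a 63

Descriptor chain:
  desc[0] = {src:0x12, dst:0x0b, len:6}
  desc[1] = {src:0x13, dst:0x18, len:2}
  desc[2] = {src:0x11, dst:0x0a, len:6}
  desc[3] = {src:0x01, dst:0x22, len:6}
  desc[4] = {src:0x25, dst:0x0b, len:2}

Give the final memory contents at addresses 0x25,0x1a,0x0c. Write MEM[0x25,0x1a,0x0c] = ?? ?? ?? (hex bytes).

  after D0: wrote 6B at 0x0b = c40036477732
  after D1: wrote 2B at 0x18 = 0036
  after D2: wrote 6B at 0x0a = 1bc400364777
  after D3: wrote 6B at 0x22 = b46a8b25641b
  after D4: wrote 2B at 0x0b = 2564
query mem[0x25]=0x25, mem[0x1a]=0x45, mem[0x0c]=0x64

MEM[0x25,0x1a,0x0c] = 25 45 64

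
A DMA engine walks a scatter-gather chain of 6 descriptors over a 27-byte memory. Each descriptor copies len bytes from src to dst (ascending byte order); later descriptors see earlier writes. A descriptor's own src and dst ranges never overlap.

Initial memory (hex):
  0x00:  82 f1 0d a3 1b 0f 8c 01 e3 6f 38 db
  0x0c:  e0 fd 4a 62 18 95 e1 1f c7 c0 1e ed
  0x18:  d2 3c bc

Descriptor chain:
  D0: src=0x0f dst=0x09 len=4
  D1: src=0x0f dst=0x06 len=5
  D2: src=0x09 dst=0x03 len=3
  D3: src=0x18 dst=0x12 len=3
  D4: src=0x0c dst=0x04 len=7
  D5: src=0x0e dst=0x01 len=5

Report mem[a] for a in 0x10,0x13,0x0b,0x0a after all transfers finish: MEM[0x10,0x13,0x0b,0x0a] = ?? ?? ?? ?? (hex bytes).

D0: mem[0x09..0x0c] <- [62 18 95 e1]
D1: mem[0x06..0x0a] <- [62 18 95 e1 1f]
D2: mem[0x03..0x05] <- [e1 1f 95]
D3: mem[0x12..0x14] <- [d2 3c bc]
D4: mem[0x04..0x0a] <- [e1 fd 4a 62 18 95 d2]
D5: mem[0x01..0x05] <- [4a 62 18 95 d2]
query mem[0x10]=0x18, mem[0x13]=0x3c, mem[0x0b]=0x95, mem[0x0a]=0xd2

MEM[0x10,0x13,0x0b,0x0a] = 18 3c 95 d2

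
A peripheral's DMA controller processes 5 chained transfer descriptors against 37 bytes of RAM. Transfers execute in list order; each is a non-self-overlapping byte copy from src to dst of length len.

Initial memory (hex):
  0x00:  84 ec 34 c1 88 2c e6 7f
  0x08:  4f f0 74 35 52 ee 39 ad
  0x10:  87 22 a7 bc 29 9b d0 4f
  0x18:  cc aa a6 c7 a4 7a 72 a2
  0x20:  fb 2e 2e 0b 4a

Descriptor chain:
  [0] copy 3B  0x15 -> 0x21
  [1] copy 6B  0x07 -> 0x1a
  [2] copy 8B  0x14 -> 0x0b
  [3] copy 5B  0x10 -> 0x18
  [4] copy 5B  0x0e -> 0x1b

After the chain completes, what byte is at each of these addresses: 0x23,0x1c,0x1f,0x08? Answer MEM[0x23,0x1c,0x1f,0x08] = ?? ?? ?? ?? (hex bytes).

D0: mem[0x21..0x23] <- [9b d0 4f]
D1: mem[0x1a..0x1f] <- [7f 4f f0 74 35 52]
D2: mem[0x0b..0x12] <- [29 9b d0 4f cc aa 7f 4f]
D3: mem[0x18..0x1c] <- [aa 7f 4f bc 29]
D4: mem[0x1b..0x1f] <- [4f cc aa 7f 4f]
query mem[0x23]=0x4f, mem[0x1c]=0xcc, mem[0x1f]=0x4f, mem[0x08]=0x4f

MEM[0x23,0x1c,0x1f,0x08] = 4f cc 4f 4f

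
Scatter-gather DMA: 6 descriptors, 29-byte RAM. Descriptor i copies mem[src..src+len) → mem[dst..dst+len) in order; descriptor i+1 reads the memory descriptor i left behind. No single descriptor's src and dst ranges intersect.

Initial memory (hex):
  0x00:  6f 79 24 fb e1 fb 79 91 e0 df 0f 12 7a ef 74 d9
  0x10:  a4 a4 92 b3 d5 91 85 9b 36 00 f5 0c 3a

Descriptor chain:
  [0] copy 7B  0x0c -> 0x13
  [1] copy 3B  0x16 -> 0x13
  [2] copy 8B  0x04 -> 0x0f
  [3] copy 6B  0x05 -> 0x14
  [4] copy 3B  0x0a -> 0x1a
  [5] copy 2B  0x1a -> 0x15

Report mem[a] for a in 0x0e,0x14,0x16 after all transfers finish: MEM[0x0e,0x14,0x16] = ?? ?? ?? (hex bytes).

MEM[0x0e,0x14,0x16] = 74 fb 12

[0] 0x0c->0x13 len=7 : 7a ef 74 d9 a4 a4 92
[1] 0x16->0x13 len=3 : d9 a4 a4
[2] 0x04->0x0f len=8 : e1 fb 79 91 e0 df 0f 12
[3] 0x05->0x14 len=6 : fb 79 91 e0 df 0f
[4] 0x0a->0x1a len=3 : 0f 12 7a
[5] 0x1a->0x15 len=2 : 0f 12
query mem[0x0e]=0x74, mem[0x14]=0xfb, mem[0x16]=0x12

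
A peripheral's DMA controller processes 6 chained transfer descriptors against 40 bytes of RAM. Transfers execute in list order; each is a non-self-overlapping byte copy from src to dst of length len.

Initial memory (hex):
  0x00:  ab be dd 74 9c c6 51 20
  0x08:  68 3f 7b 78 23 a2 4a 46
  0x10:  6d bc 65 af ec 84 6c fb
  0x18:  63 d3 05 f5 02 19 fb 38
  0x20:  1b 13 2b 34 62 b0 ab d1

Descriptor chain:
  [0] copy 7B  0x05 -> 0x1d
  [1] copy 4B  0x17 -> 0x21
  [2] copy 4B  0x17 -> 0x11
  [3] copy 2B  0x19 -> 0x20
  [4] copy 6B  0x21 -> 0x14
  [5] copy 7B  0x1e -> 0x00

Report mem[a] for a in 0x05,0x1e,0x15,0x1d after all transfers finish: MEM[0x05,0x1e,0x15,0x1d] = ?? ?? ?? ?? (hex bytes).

[0] 0x05->0x1d len=7 : c6 51 20 68 3f 7b 78
[1] 0x17->0x21 len=4 : fb 63 d3 05
[2] 0x17->0x11 len=4 : fb 63 d3 05
[3] 0x19->0x20 len=2 : d3 05
[4] 0x21->0x14 len=6 : 05 63 d3 05 b0 ab
[5] 0x1e->0x00 len=7 : 51 20 d3 05 63 d3 05
query mem[0x05]=0xd3, mem[0x1e]=0x51, mem[0x15]=0x63, mem[0x1d]=0xc6

MEM[0x05,0x1e,0x15,0x1d] = d3 51 63 c6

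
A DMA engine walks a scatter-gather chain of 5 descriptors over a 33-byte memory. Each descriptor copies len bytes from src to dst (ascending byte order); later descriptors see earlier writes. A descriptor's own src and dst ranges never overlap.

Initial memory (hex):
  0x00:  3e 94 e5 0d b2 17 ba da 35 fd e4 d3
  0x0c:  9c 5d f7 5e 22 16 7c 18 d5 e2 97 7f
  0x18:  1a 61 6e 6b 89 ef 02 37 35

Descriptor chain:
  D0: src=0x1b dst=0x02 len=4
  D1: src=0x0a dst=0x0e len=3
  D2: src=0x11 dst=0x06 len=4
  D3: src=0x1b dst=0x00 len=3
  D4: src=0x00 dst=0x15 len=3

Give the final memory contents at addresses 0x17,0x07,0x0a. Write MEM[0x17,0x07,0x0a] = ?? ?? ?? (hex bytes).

  after D0: wrote 4B at 0x02 = 6b89ef02
  after D1: wrote 3B at 0x0e = e4d39c
  after D2: wrote 4B at 0x06 = 167c18d5
  after D3: wrote 3B at 0x00 = 6b89ef
  after D4: wrote 3B at 0x15 = 6b89ef
query mem[0x17]=0xef, mem[0x07]=0x7c, mem[0x0a]=0xe4

MEM[0x17,0x07,0x0a] = ef 7c e4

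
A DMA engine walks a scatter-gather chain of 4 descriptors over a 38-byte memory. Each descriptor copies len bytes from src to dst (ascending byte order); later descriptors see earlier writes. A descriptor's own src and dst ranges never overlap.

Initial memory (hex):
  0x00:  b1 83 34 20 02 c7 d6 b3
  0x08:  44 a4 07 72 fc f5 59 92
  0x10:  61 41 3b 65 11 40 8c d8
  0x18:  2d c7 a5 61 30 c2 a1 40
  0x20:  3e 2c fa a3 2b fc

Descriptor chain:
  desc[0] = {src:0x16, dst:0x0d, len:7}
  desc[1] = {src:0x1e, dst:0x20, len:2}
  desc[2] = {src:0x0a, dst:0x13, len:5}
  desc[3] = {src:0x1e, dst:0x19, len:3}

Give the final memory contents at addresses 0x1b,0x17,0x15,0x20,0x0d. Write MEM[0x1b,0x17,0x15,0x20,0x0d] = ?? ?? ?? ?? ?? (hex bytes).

MEM[0x1b,0x17,0x15,0x20,0x0d] = a1 d8 fc a1 8c

#0 dst[0x0d+7] := {0x8c,0xd8,0x2d,0xc7,0xa5,0x61,0x30}
#1 dst[0x20+2] := {0xa1,0x40}
#2 dst[0x13+5] := {0x07,0x72,0xfc,0x8c,0xd8}
#3 dst[0x19+3] := {0xa1,0x40,0xa1}
query mem[0x1b]=0xa1, mem[0x17]=0xd8, mem[0x15]=0xfc, mem[0x20]=0xa1, mem[0x0d]=0x8c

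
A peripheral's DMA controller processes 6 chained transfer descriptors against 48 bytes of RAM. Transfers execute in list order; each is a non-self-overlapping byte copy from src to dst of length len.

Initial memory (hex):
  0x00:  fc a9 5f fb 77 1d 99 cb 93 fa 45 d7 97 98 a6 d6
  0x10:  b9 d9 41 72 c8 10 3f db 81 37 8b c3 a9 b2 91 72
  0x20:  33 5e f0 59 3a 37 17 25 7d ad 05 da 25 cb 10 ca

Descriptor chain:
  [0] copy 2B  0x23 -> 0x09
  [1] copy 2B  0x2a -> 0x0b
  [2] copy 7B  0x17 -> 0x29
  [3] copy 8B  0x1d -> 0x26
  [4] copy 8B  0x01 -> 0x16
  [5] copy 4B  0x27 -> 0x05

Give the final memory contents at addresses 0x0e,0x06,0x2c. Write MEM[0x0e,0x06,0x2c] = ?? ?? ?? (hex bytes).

#0 dst[0x09+2] := {0x59,0x3a}
#1 dst[0x0b+2] := {0x05,0xda}
#2 dst[0x29+7] := {0xdb,0x81,0x37,0x8b,0xc3,0xa9,0xb2}
#3 dst[0x26+8] := {0xb2,0x91,0x72,0x33,0x5e,0xf0,0x59,0x3a}
#4 dst[0x16+8] := {0xa9,0x5f,0xfb,0x77,0x1d,0x99,0xcb,0x93}
#5 dst[0x05+4] := {0x91,0x72,0x33,0x5e}
query mem[0x0e]=0xa6, mem[0x06]=0x72, mem[0x2c]=0x59

MEM[0x0e,0x06,0x2c] = a6 72 59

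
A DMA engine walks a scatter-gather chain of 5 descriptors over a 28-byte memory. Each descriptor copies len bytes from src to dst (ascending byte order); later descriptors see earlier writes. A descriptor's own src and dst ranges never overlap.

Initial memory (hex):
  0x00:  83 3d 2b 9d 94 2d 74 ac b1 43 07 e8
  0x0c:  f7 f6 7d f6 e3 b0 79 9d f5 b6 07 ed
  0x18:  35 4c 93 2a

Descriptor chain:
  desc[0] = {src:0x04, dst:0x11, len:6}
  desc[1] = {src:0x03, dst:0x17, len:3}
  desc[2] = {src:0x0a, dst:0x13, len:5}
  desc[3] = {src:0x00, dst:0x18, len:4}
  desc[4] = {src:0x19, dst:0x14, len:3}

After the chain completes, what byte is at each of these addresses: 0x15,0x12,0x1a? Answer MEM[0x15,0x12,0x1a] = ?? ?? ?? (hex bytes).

MEM[0x15,0x12,0x1a] = 2b 2d 2b

D0: mem[0x11..0x16] <- [94 2d 74 ac b1 43]
D1: mem[0x17..0x19] <- [9d 94 2d]
D2: mem[0x13..0x17] <- [07 e8 f7 f6 7d]
D3: mem[0x18..0x1b] <- [83 3d 2b 9d]
D4: mem[0x14..0x16] <- [3d 2b 9d]
query mem[0x15]=0x2b, mem[0x12]=0x2d, mem[0x1a]=0x2b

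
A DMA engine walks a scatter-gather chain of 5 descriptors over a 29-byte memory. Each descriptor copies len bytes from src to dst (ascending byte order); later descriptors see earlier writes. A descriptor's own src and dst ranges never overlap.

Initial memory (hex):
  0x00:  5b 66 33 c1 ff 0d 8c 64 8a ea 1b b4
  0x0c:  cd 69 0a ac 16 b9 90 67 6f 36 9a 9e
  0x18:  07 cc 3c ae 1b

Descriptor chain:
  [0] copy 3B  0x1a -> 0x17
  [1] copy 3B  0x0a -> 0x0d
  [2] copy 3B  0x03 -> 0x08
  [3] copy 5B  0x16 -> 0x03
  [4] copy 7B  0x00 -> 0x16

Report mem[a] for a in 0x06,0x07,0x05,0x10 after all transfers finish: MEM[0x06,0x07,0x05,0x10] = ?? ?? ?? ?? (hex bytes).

MEM[0x06,0x07,0x05,0x10] = 1b 3c ae 16

D0: mem[0x17..0x19] <- [3c ae 1b]
D1: mem[0x0d..0x0f] <- [1b b4 cd]
D2: mem[0x08..0x0a] <- [c1 ff 0d]
D3: mem[0x03..0x07] <- [9a 3c ae 1b 3c]
D4: mem[0x16..0x1c] <- [5b 66 33 9a 3c ae 1b]
query mem[0x06]=0x1b, mem[0x07]=0x3c, mem[0x05]=0xae, mem[0x10]=0x16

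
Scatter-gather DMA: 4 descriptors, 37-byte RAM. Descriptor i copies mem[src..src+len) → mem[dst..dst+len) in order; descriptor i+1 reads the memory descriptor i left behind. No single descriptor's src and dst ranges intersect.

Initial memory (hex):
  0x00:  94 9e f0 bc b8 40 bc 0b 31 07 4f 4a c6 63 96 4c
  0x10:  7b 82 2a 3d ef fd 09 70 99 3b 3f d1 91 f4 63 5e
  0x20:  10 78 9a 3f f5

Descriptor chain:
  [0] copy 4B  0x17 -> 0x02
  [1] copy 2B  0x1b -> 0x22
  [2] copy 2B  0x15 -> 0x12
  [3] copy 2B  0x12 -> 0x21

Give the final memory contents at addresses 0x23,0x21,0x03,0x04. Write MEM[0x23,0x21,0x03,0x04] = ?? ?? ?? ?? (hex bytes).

MEM[0x23,0x21,0x03,0x04] = 91 fd 99 3b

[0] 0x17->0x02 len=4 : 70 99 3b 3f
[1] 0x1b->0x22 len=2 : d1 91
[2] 0x15->0x12 len=2 : fd 09
[3] 0x12->0x21 len=2 : fd 09
query mem[0x23]=0x91, mem[0x21]=0xfd, mem[0x03]=0x99, mem[0x04]=0x3b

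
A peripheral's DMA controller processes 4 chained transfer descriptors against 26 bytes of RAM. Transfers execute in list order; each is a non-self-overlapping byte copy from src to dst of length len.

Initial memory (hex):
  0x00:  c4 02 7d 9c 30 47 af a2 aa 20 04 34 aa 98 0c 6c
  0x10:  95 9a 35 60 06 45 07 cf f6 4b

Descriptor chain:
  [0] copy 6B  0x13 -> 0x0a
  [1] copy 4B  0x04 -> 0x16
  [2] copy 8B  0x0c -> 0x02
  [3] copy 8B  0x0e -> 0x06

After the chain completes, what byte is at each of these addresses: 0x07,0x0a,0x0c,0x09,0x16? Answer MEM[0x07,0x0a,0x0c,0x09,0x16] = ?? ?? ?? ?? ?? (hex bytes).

MEM[0x07,0x0a,0x0c,0x09,0x16] = f6 35 06 9a 30

  after D0: wrote 6B at 0x0a = 60064507cff6
  after D1: wrote 4B at 0x16 = 3047afa2
  after D2: wrote 8B at 0x02 = 4507cff6959a3560
  after D3: wrote 8B at 0x06 = cff6959a35600645
query mem[0x07]=0xf6, mem[0x0a]=0x35, mem[0x0c]=0x06, mem[0x09]=0x9a, mem[0x16]=0x30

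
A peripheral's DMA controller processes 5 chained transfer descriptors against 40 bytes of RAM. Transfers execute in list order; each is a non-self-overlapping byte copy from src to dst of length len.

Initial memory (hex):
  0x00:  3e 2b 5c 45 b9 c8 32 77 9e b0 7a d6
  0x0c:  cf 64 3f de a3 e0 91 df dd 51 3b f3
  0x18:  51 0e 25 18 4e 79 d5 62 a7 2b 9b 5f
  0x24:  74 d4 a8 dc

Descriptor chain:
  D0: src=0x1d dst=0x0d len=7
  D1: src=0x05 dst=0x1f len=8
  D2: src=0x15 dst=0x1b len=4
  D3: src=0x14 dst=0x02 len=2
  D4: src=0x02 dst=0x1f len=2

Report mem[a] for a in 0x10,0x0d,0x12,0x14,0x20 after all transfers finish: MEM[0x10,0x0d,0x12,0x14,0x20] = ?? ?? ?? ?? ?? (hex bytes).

  after D0: wrote 7B at 0x0d = 79d562a72b9b5f
  after D1: wrote 8B at 0x1f = c832779eb07ad6cf
  after D2: wrote 4B at 0x1b = 513bf351
  after D3: wrote 2B at 0x02 = dd51
  after D4: wrote 2B at 0x1f = dd51
query mem[0x10]=0xa7, mem[0x0d]=0x79, mem[0x12]=0x9b, mem[0x14]=0xdd, mem[0x20]=0x51

MEM[0x10,0x0d,0x12,0x14,0x20] = a7 79 9b dd 51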